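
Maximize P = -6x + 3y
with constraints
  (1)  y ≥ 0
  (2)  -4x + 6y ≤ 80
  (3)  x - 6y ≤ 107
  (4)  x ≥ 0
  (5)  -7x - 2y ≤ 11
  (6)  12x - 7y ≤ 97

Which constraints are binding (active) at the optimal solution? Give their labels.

Corner points and P = -6x + 3y:
  (0, 0) → P = 0
  (97/12, 0) → P = -97/2
  (0, 40/3) → P = 40
  (571/22, 337/11) → P = -702/11

The maximum is at (0, 40/3). Substituting into each constraint, equality holds for (2) and (4); the remaining constraints have slack.

(2) and (4)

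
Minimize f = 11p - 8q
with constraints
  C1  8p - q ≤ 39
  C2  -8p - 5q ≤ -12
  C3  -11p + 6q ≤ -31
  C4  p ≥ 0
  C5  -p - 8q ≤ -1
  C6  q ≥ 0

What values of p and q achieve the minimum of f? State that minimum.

p = 203/37, q = 181/37, minimum f = 785/37

Feasible corners and f = 11p - 8q:
  (203/37, 181/37) → f = 785/37
  (39/8, 0) → f = 429/8
  (31/11, 0) → f = 31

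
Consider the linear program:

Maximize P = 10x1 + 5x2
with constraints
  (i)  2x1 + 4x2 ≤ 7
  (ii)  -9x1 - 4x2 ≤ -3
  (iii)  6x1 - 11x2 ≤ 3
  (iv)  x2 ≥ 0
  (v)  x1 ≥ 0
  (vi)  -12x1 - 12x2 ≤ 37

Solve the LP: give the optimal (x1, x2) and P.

x1 = 89/46, x2 = 18/23, maximum P = 535/23

Extreme points and P = 10x1 + 5x2:
  (89/46, 18/23) → P = 535/23
  (0, 7/4) → P = 35/4
  (1/3, 0) → P = 10/3
  (0, 3/4) → P = 15/4
  (1/2, 0) → P = 5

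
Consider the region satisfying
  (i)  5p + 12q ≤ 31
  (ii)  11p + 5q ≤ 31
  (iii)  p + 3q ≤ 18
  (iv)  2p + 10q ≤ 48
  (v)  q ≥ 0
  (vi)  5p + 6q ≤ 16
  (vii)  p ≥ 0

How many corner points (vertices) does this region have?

Intersecting each pair of boundary lines and keeping only the points that satisfy every inequality leaves:
  (1/5, 5/2)
  (0, 31/12)
  (31/11, 0)
  (106/41, 21/41)
  (0, 0)

5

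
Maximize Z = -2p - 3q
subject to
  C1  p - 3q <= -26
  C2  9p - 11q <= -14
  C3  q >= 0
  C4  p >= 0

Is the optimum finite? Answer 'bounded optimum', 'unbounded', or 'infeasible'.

bounded optimum

Corner points and Z = -2p - 3q:
  (61/4, 55/4) → Z = -287/4
  (0, 26/3) → Z = -26
The feasible region has finitely many vertices and no improving ray; the maximum is -26 at (0, 26/3).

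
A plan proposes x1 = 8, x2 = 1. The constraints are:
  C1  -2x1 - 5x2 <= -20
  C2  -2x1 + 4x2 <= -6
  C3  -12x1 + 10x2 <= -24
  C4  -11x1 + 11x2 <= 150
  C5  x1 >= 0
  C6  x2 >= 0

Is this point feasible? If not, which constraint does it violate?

feasible

C1: -21 ≤ -20 ✓
C2: -12 ≤ -6 ✓
C3: -86 ≤ -24 ✓
C4: -77 ≤ 150 ✓
C5: 8 ≥ 0 ✓
C6: 1 ≥ 0 ✓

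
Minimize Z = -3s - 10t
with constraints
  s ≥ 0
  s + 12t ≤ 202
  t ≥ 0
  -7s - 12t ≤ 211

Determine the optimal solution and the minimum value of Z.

Extreme points and Z = -3s - 10t:
  (0, 101/6) → Z = -505/3
  (0, 0) → Z = 0
  (202, 0) → Z = -606

s = 202, t = 0, minimum Z = -606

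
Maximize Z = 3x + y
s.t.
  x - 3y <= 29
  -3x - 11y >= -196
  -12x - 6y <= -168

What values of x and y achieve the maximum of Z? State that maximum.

Feasible corners and Z = 3x + y:
  (907/20, 109/20) → Z = 283/2
  (113/7, -30/7) → Z = 309/7
  (112/19, 308/19) → Z = 644/19

At the optimal vertex, x - 3y = 29 and -3x - 11y = -196.
Solving simultaneously gives x = 907/20, y = 109/20.

x = 907/20, y = 109/20, maximum Z = 283/2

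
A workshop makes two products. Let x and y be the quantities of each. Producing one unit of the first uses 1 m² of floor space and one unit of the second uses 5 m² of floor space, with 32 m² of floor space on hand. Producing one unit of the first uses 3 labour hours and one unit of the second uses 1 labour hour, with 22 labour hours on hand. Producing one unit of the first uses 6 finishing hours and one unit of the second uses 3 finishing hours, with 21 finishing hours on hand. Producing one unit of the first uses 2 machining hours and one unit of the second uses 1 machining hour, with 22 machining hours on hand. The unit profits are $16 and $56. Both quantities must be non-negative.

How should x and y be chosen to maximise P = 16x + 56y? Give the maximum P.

x = 1/3, y = 19/3, maximum P = 360

At the optimal vertex, x + 5y = 32 and 6x + 3y = 21.
Solving simultaneously gives x = 1/3, y = 19/3.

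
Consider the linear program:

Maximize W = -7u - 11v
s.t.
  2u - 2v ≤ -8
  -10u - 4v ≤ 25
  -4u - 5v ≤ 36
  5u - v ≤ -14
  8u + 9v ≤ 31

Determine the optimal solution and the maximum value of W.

Feasible corners and W = -7u - 11v:
  (-41/14, 15/14) → W = 61/7
  (-5/2, 3/2) → W = 1
  (-349/58, 255/29) → W = -3167/58
  (-95/53, 267/53) → W = -2272/53

u = -41/14, v = 15/14, maximum W = 61/7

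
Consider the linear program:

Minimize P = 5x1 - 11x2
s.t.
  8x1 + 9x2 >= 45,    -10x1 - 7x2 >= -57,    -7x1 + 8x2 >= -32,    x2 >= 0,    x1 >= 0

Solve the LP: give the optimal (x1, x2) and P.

Vertices and P = 5x1 - 11x2:
  (648/127, 59/127) → P = 2591/127
  (0, 5) → P = -55
  (680/129, 79/129) → P = 2531/129
  (0, 57/7) → P = -627/7

The binding constraints are -10x1 - 7x2 = -57 and x1 = 0.
Solving simultaneously gives x1 = 0, x2 = 57/7.

x1 = 0, x2 = 57/7, minimum P = -627/7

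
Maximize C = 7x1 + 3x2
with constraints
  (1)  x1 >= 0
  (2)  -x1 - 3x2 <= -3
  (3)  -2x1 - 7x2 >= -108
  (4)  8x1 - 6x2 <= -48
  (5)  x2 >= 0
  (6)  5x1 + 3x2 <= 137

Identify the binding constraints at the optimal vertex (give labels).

Corner points and C = 7x1 + 3x2:
  (0, 108/7) → C = 324/7
  (0, 8) → C = 24
  (78/17, 240/17) → C = 1266/17

The maximum is at (78/17, 240/17). Substituting into each constraint, equality holds for (3) and (4); the remaining constraints have slack.

(3) and (4)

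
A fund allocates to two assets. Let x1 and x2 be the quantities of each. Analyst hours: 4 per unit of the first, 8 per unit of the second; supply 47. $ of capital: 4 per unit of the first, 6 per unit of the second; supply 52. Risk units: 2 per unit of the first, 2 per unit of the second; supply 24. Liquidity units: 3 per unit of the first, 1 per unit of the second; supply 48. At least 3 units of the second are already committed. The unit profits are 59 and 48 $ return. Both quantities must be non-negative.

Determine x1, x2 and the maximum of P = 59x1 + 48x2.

Feasible corners and P = 59x1 + 48x2:
  (0, 47/8) → P = 282
  (0, 3) → P = 144
  (23/4, 3) → P = 1933/4

x1 = 23/4, x2 = 3, maximum P = 1933/4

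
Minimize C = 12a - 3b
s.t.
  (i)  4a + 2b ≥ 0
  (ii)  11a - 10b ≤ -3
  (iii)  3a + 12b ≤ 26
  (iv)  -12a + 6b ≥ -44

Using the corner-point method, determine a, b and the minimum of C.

a = -26/21, b = 52/21, minimum C = -156/7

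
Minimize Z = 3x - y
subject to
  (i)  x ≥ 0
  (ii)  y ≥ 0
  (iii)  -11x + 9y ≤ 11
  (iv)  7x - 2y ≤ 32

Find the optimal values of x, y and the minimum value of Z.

x = 0, y = 11/9, minimum Z = -11/9

The binding constraints are x = 0 and -11x + 9y = 11.
Solving simultaneously gives x = 0, y = 11/9.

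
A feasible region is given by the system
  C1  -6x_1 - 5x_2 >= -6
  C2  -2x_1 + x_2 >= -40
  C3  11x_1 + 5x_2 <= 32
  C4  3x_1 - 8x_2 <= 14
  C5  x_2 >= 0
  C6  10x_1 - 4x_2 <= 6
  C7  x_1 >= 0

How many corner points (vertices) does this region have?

4

Intersecting each pair of boundary lines and keeping only the points that satisfy every inequality leaves:
  (27/37, 12/37)
  (0, 6/5)
  (3/5, 0)
  (0, 0)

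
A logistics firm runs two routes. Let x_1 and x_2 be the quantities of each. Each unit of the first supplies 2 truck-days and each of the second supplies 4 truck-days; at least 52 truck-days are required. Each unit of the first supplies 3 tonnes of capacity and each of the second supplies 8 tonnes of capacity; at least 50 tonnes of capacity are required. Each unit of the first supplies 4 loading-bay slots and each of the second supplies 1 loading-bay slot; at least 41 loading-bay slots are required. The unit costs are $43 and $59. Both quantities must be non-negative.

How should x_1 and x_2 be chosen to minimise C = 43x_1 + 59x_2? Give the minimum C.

Extreme points and C = 43x_1 + 59x_2:
  (0, 41) → C = 2419
  (26, 0) → C = 1118
  (8, 9) → C = 875
The feasible region is unbounded (it extends along (0, 1), (1, 0)), but C strictly increases along every unbounded feasible direction, so there is no improving ray and the minimum is attained at a vertex.

The optimum lies where 2x_1 + 4x_2 = 52 and 4x_1 + x_2 = 41.
Solving simultaneously gives x_1 = 8, x_2 = 9.

x_1 = 8, x_2 = 9, minimum C = 875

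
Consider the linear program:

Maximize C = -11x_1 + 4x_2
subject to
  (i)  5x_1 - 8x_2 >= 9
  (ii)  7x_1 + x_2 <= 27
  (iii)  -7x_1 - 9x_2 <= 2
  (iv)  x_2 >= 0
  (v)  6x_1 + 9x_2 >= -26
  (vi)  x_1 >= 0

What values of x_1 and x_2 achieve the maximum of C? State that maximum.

x_1 = 9/5, x_2 = 0, maximum C = -99/5

Corner points and C = -11x_1 + 4x_2:
  (225/61, 72/61) → C = -2187/61
  (9/5, 0) → C = -99/5
  (27/7, 0) → C = -297/7

The binding constraints are 5x_1 - 8x_2 = 9 and x_2 = 0.
Solving simultaneously gives x_1 = 9/5, x_2 = 0.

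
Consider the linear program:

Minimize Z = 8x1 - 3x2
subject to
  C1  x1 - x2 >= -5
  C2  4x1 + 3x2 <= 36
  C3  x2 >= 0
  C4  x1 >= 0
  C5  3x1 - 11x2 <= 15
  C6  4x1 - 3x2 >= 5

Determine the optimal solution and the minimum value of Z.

Feasible corners and Z = 8x1 - 3x2:
  (441/53, 48/53) → Z = 3384/53
  (41/8, 31/6) → Z = 51/2
  (5, 0) → Z = 40
  (5/4, 0) → Z = 10

The binding constraints are x2 = 0 and 4x1 - 3x2 = 5.
Solving simultaneously gives x1 = 5/4, x2 = 0.

x1 = 5/4, x2 = 0, minimum Z = 10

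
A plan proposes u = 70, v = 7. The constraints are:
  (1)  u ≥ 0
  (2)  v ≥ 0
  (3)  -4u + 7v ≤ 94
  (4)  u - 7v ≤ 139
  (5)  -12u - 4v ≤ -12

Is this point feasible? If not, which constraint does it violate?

(1): 70 ≥ 0 ✓
(2): 7 ≥ 0 ✓
(3): -231 ≤ 94 ✓
(4): 21 ≤ 139 ✓
(5): -868 ≤ -12 ✓

feasible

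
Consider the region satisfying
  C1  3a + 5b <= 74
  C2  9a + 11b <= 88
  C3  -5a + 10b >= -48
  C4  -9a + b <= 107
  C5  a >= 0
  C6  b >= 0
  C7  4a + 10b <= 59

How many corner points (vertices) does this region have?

Of the 21 pairwise boundary intersections, those satisfying every inequality are:
  (1408/145, 8/145)
  (231/46, 179/46)
  (48/5, 0)
  (0, 0)
  (0, 59/10)

5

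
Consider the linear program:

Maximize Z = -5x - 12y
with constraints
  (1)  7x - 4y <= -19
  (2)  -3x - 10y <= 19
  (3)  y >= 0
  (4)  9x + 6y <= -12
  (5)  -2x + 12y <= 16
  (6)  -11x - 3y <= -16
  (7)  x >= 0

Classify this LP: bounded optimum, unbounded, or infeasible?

infeasible

The boundaries -11x - 3y = -16 and x = 0 meet at (0, 16/3), but that point violates 9x + 6y ≤ -12. Every candidate vertex is excluded by some other constraint, so the feasible region is empty.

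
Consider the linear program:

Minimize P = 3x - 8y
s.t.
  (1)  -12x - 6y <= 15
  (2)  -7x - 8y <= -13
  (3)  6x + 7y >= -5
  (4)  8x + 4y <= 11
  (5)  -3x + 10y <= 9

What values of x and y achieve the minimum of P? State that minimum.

Extreme points and P = 3x - 8y:
  (1, 3/4) → P = -3
  (29/47, 51/47) → P = -321/47
  (37/46, 105/92) → P = -309/46

x = 29/47, y = 51/47, minimum P = -321/47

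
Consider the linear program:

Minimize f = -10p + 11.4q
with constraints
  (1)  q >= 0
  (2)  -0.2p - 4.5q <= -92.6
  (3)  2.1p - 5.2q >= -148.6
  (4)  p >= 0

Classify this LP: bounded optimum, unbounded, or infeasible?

unbounded

From the feasible point (463, 0), moving in the direction (5.2, 2.1) keeps every constraint satisfied while f decreases without bound.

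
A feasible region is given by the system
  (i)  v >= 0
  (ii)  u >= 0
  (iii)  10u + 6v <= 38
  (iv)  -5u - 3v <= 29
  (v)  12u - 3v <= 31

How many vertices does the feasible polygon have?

4

Intersecting each pair of boundary lines and keeping only the points that satisfy every inequality leaves:
  (0, 0)
  (31/12, 0)
  (0, 19/3)
  (50/17, 73/51)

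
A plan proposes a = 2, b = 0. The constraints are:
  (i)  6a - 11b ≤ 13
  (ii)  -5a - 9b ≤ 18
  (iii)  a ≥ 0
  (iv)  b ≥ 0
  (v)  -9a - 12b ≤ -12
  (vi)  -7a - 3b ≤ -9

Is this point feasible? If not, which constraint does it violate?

(i): 12 ≤ 13 ✓
(ii): -10 ≤ 18 ✓
(iii): 2 ≥ 0 ✓
(iv): 0 ≥ 0 ✓
(v): -18 ≤ -12 ✓
(vi): -14 ≤ -9 ✓

feasible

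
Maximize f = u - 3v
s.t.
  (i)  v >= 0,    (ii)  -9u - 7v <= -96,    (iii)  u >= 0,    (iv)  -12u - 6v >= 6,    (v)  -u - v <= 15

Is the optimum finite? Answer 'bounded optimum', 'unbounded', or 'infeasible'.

infeasible

The boundaries v = 0 and -9u - 7v = -96 meet at (32/3, 0), but that point violates -12u - 6v ≥ 6. Every candidate vertex is excluded by some other constraint, so the feasible region is empty.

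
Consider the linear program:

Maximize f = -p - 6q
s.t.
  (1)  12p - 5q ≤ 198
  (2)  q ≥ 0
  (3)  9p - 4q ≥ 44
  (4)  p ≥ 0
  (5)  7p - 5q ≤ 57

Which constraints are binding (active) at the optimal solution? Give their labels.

(2) and (3)

Extreme points and f = -p - 6q:
  (572/3, 418) → f = -8096/3
  (141/5, 702/25) → f = -4917/25
  (44/9, 0) → f = -44/9
  (57/7, 0) → f = -57/7

The maximum is at (44/9, 0). Substituting into each constraint, equality holds for (2) and (3); the remaining constraints have slack.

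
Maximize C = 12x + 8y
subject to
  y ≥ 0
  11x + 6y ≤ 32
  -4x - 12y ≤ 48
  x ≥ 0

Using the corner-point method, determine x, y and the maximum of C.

Feasible corners and C = 12x + 8y:
  (32/11, 0) → C = 384/11
  (0, 0) → C = 0
  (0, 16/3) → C = 128/3

x = 0, y = 16/3, maximum C = 128/3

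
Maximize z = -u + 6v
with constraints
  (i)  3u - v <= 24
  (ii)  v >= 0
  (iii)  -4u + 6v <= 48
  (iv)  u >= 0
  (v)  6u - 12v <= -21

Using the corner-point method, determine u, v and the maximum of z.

Feasible corners and z = -u + 6v:
  (96/7, 120/7) → z = 624/7
  (103/10, 69/10) → z = 311/10
  (0, 8) → z = 48
  (0, 7/4) → z = 21/2

The binding constraints are 3u - v = 24 and -4u + 6v = 48.
Solving simultaneously gives u = 96/7, v = 120/7.

u = 96/7, v = 120/7, maximum z = 624/7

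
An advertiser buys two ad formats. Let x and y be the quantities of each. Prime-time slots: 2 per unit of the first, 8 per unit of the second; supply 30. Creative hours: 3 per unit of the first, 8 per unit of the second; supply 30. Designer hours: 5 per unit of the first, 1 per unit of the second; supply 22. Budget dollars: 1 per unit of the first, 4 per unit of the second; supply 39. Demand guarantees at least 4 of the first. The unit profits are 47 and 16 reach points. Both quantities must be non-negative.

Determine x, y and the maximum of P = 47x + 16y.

x = 4, y = 2, maximum P = 220

Extreme points and P = 47x + 16y:
  (22/5, 0) → P = 1034/5
  (4, 0) → P = 188
  (4, 2) → P = 220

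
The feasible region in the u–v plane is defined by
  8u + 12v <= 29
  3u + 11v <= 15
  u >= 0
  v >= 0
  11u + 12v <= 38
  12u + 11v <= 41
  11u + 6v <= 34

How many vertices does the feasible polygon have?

5

Pairwise boundary intersections that survive every other constraint:
  (139/52, 33/52)
  (39/14, 47/84)
  (0, 15/11)
  (0, 0)
  (34/11, 0)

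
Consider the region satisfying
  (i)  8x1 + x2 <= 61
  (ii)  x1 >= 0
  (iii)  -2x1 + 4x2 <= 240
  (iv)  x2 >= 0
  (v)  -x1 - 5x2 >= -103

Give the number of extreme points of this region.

Intersecting each pair of boundary lines and keeping only the points that satisfy every inequality leaves:
  (61/8, 0)
  (202/39, 763/39)
  (0, 0)
  (0, 103/5)

4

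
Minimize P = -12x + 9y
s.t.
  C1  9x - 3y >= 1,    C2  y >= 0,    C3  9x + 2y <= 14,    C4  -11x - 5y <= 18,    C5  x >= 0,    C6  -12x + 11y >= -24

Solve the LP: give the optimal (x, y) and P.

The optimum lies where y = 0 and 9x + 2y = 14.
Solving simultaneously gives x = 14/9, y = 0.

x = 14/9, y = 0, minimum P = -56/3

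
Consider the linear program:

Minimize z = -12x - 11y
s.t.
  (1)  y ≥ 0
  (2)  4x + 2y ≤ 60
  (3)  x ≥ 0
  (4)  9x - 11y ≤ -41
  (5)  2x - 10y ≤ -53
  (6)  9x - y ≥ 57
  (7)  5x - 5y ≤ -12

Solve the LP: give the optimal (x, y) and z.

Extreme points and z = -12x - 11y:
  (87/11, 156/11) → z = -2760/11
  (46/5, 58/5) → z = -238
  (297/40, 393/40) → z = -7887/40

The binding constraints are 4x + 2y = 60 and 9x - y = 57.
Solving simultaneously gives x = 87/11, y = 156/11.

x = 87/11, y = 156/11, minimum z = -2760/11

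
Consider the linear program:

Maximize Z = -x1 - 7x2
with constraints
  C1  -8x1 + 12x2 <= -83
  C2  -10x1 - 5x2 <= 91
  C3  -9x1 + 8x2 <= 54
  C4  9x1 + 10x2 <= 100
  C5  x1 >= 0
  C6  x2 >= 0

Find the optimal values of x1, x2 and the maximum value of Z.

Extreme points and Z = -x1 - 7x2:
  (1015/94, 53/188) → Z = -2401/188
  (83/8, 0) → Z = -83/8
  (100/9, 0) → Z = -100/9

The optimum lies where -8x1 + 12x2 = -83 and x2 = 0.
Solving simultaneously gives x1 = 83/8, x2 = 0.

x1 = 83/8, x2 = 0, maximum Z = -83/8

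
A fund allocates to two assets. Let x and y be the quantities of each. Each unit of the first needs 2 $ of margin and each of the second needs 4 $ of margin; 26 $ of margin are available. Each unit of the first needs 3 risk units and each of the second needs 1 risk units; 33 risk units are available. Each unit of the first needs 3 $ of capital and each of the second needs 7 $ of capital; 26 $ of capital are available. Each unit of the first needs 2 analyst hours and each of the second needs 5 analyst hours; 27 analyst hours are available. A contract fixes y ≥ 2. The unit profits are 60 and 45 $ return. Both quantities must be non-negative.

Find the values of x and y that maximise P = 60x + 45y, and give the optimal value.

Extreme points and P = 60x + 45y:
  (0, 26/7) → P = 1170/7
  (0, 2) → P = 90
  (4, 2) → P = 330

x = 4, y = 2, maximum P = 330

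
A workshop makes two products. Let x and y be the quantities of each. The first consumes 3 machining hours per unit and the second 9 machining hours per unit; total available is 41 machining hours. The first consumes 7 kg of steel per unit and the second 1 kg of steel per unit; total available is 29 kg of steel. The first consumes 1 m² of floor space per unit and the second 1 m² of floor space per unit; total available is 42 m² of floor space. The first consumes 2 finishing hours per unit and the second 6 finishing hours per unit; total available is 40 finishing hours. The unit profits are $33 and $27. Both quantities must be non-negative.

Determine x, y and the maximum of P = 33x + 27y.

Corner points and P = 33x + 27y:
  (0, 0) → P = 0
  (0, 41/9) → P = 123
  (29/7, 0) → P = 957/7
  (11/3, 10/3) → P = 211

x = 11/3, y = 10/3, maximum P = 211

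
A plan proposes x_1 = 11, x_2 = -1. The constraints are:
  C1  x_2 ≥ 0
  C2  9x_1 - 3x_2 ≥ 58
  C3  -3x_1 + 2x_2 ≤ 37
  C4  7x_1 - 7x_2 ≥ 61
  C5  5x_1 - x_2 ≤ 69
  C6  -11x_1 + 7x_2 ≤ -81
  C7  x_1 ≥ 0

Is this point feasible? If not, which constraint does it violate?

not feasible — violates C1

Constraint C1: x_2 = -1, which is not ≥ 0. All other constraints are satisfied.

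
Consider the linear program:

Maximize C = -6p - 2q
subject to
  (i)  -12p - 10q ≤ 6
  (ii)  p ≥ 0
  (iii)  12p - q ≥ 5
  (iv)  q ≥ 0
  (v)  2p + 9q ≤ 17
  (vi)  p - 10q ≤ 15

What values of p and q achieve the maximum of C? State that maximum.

p = 5/12, q = 0, maximum C = -5/2

Vertices and C = -6p - 2q:
  (5/12, 0) → C = -5/2
  (31/55, 97/55) → C = -76/11
  (17/2, 0) → C = -51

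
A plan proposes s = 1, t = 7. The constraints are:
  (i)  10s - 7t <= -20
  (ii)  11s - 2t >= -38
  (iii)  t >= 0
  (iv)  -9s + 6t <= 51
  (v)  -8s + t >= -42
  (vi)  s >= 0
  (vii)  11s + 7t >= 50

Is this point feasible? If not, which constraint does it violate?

(i): -39 ≤ -20 ✓
(ii): -3 ≥ -38 ✓
(iii): 7 ≥ 0 ✓
(iv): 33 ≤ 51 ✓
(v): -1 ≥ -42 ✓
(vi): 1 ≥ 0 ✓
(vii): 60 ≥ 50 ✓

feasible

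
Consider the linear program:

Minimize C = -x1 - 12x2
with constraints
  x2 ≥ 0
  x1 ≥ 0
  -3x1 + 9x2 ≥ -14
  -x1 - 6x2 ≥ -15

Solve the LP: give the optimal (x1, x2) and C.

x1 = 0, x2 = 5/2, minimum C = -30

Extreme points and C = -x1 - 12x2:
  (0, 0) → C = 0
  (14/3, 0) → C = -14/3
  (0, 5/2) → C = -30
  (73/9, 31/27) → C = -197/9

The optimum lies where x1 = 0 and -x1 - 6x2 = -15.
Solving simultaneously gives x1 = 0, x2 = 5/2.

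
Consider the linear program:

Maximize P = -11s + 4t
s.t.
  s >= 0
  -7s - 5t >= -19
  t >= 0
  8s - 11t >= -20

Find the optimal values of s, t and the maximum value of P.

s = 0, t = 20/11, maximum P = 80/11

Vertices and P = -11s + 4t:
  (0, 0) → P = 0
  (0, 20/11) → P = 80/11
  (19/7, 0) → P = -209/7
  (109/117, 292/117) → P = -31/117

The optimum lies where s = 0 and 8s - 11t = -20.
Solving simultaneously gives s = 0, t = 20/11.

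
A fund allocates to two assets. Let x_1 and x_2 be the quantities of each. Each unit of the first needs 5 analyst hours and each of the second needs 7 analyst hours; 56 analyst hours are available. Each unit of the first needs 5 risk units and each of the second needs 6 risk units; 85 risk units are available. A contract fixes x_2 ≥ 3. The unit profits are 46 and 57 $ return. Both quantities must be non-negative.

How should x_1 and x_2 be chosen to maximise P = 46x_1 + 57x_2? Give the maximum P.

x_1 = 7, x_2 = 3, maximum P = 493

Feasible corners and P = 46x_1 + 57x_2:
  (0, 8) → P = 456
  (0, 3) → P = 171
  (7, 3) → P = 493

The optimum lies where 5x_1 + 7x_2 = 56 and x_2 = 3.
Solving simultaneously gives x_1 = 7, x_2 = 3.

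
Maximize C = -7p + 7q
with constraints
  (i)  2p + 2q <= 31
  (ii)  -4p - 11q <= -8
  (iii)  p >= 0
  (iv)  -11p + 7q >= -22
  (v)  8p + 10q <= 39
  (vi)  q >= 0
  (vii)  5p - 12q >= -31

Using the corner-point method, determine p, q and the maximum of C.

Extreme points and C = -7p + 7q:
  (0, 8/11) → C = 56/11
  (2, 0) → C = -14
  (0, 31/12) → C = 217/12
  (493/166, 253/166) → C = -840/83
  (79/73, 443/146) → C = 1995/146

p = 0, q = 31/12, maximum C = 217/12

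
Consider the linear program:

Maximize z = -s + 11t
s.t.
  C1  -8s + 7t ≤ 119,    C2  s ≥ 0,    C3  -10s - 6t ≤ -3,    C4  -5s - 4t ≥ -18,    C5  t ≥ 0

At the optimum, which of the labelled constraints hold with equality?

C2 and C4

Corner points and z = -s + 11t:
  (0, 1/2) → z = 11/2
  (0, 9/2) → z = 99/2
  (3/10, 0) → z = -3/10
  (18/5, 0) → z = -18/5

The maximum is at (0, 9/2). Substituting into each constraint, equality holds for C2 and C4; the remaining constraints have slack.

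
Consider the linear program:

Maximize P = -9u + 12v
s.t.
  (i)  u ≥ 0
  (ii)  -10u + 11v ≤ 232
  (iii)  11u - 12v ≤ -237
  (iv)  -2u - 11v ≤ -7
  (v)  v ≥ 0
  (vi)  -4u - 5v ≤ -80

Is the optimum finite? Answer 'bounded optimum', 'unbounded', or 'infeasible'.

bounded optimum

Corner points and P = -9u + 12v:
  (0, 232/11) → P = 2784/11
  (0, 79/4) → P = 237
  (177, 182) → P = 591
The feasible region has finitely many vertices and no improving ray; the maximum is 591 at (177, 182).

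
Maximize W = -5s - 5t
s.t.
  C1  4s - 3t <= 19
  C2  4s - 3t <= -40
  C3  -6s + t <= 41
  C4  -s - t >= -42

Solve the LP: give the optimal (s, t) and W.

s = -83/14, t = 38/7, maximum W = 5/2

Feasible corners and W = -5s - 5t:
  (-83/14, 38/7) → W = 5/2
  (86/7, 208/7) → W = -210
  (1/7, 293/7) → W = -210

At the optimal vertex, 4s - 3t = -40 and -6s + t = 41.
Solving simultaneously gives s = -83/14, t = 38/7.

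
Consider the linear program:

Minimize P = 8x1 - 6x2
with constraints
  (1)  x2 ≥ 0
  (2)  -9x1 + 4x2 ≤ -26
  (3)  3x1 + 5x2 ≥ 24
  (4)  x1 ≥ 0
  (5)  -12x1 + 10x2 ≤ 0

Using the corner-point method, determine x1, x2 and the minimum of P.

Feasible corners and P = 8x1 - 6x2:
  (8, 0) → P = 64
  (226/57, 46/19) → P = 980/57
  (130/21, 52/7) → P = 104/21
The feasible region is unbounded (it extends along (5, 6), (1, 0)), but P strictly increases along every unbounded feasible direction, so there is no improving ray and the minimum is attained at a vertex.

x1 = 130/21, x2 = 52/7, minimum P = 104/21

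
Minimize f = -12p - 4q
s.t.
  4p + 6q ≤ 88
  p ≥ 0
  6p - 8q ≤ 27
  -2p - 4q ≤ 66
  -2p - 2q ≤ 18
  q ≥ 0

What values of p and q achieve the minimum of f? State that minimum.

The optimum lies where 4p + 6q = 88 and 6p - 8q = 27.
Solving simultaneously gives p = 433/34, q = 105/17.

p = 433/34, q = 105/17, minimum f = -3018/17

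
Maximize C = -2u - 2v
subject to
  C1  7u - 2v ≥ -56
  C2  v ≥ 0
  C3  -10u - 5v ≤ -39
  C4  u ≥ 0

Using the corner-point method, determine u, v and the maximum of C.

Vertices and C = -2u - 2v:
  (0, 28) → C = -56
  (39/10, 0) → C = -39/5
  (0, 39/5) → C = -78/5
The feasible region is unbounded (it extends along (2, 7), (1, 0)), but C strictly decreases along every unbounded feasible direction, so there is no improving ray and the maximum is attained at a vertex.

The optimum lies where v = 0 and -10u - 5v = -39.
Solving simultaneously gives u = 39/10, v = 0.

u = 39/10, v = 0, maximum C = -39/5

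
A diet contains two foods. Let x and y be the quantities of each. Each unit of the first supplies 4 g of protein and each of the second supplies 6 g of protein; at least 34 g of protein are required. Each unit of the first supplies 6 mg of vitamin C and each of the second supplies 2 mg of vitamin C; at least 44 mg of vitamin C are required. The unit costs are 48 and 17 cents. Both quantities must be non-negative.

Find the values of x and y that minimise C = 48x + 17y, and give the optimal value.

x = 7, y = 1, minimum C = 353

Feasible corners and C = 48x + 17y:
  (0, 22) → C = 374
  (17/2, 0) → C = 408
  (7, 1) → C = 353
The feasible region is unbounded (it extends along (0, 1), (1, 0)), but C strictly increases along every unbounded feasible direction, so there is no improving ray and the minimum is attained at a vertex.

The binding constraints are 4x + 6y = 34 and 6x + 2y = 44.
Solving simultaneously gives x = 7, y = 1.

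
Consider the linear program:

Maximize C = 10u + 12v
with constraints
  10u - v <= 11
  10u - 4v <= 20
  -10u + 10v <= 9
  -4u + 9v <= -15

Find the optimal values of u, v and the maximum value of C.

u = 42/43, v = -53/43, maximum C = -216/43

Extreme points and C = 10u + 12v:
  (4/5, -3) → C = -28
  (42/43, -53/43) → C = -216/43
  (-231/50, -93/25) → C = -2271/25
The feasible region is unbounded (it extends along (-1, -1), (-2, -5)), but C strictly decreases along every unbounded feasible direction, so there is no improving ray and the maximum is attained at a vertex.

The binding constraints are 10u - v = 11 and -4u + 9v = -15.
Solving simultaneously gives u = 42/43, v = -53/43.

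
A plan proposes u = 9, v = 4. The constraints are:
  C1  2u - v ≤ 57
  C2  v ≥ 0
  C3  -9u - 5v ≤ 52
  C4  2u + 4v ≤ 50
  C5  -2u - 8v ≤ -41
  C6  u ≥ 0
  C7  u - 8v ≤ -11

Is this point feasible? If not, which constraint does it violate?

C1: 14 ≤ 57 ✓
C2: 4 ≥ 0 ✓
C3: -101 ≤ 52 ✓
C4: 34 ≤ 50 ✓
C5: -50 ≤ -41 ✓
C6: 9 ≥ 0 ✓
C7: -23 ≤ -11 ✓

feasible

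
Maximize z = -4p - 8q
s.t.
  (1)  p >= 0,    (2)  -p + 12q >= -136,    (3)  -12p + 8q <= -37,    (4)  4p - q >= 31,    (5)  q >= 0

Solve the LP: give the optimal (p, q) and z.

p = 31/4, q = 0, maximum z = -31

Corner points and z = -4p - 8q:
  (136, 0) → z = -544
  (211/20, 56/5) → z = -659/5
  (31/4, 0) → z = -31
The feasible region is unbounded (it extends along (12, 1), (2, 3)), but z strictly decreases along every unbounded feasible direction, so there is no improving ray and the maximum is attained at a vertex.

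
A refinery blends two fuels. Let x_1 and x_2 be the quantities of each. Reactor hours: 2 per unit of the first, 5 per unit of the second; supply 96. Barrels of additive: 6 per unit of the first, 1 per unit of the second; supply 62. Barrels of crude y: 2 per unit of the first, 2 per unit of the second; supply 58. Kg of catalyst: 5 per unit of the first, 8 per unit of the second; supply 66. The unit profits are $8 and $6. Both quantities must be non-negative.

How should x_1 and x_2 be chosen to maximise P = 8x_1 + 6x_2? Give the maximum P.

Corner points and P = 8x_1 + 6x_2:
  (0, 0) → P = 0
  (0, 33/4) → P = 99/2
  (31/3, 0) → P = 248/3
  (10, 2) → P = 92

x_1 = 10, x_2 = 2, maximum P = 92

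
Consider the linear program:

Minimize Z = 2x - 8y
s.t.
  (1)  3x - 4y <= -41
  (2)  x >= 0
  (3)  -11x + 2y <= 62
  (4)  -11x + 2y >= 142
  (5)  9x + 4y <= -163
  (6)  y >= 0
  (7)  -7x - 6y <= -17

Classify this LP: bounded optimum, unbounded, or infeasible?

Constraints -11x + 2y ≤ 62 and -11x + 2y ≥ 142 have parallel boundaries but demand opposite sides — no point can satisfy both, so the region is empty.

infeasible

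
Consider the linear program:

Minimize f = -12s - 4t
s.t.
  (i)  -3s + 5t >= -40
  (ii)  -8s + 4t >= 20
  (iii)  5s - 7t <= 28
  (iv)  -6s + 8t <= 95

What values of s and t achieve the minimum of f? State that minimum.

s = 11/2, t = 16, minimum f = -130

The binding constraints are -8s + 4t = 20 and -6s + 8t = 95.
Solving simultaneously gives s = 11/2, t = 16.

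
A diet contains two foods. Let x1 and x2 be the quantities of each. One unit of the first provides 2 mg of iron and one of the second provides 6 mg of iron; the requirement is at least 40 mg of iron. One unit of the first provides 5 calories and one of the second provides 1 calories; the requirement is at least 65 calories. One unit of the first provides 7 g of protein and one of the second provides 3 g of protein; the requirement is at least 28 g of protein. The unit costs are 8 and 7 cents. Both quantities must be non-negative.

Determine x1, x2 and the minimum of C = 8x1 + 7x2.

x1 = 25/2, x2 = 5/2, minimum C = 235/2

The feasible region is unbounded (it extends along (0, 1), (1, 0)), but C strictly increases along every unbounded feasible direction, so there is no improving ray and the minimum is attained at a vertex.

At the optimal vertex, 2x1 + 6x2 = 40 and 5x1 + x2 = 65.
Solving simultaneously gives x1 = 25/2, x2 = 5/2.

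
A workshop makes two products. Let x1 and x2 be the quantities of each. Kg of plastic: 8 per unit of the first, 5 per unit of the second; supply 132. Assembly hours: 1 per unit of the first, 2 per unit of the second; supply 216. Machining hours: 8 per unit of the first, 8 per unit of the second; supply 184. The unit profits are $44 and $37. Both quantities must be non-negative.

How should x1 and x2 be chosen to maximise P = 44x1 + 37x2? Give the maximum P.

x1 = 17/3, x2 = 52/3, maximum P = 2672/3

Feasible corners and P = 44x1 + 37x2:
  (0, 0) → P = 0
  (0, 23) → P = 851
  (33/2, 0) → P = 726
  (17/3, 52/3) → P = 2672/3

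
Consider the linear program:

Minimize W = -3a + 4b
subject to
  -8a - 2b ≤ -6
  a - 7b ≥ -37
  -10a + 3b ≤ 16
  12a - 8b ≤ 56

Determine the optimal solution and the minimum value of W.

Vertices and W = -3a + 4b:
  (-7/22, 47/11) → W = 397/22
  (20/11, -47/11) → W = -248/11
  (-1/67, 354/67) → W = 1419/67
  (172/19, 125/19) → W = -16/19

a = 20/11, b = -47/11, minimum W = -248/11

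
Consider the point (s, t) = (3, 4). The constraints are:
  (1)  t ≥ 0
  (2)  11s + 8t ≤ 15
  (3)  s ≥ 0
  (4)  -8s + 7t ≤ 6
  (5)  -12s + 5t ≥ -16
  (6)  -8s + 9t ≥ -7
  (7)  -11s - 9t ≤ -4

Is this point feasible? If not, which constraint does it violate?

Constraint (2): 11s + 8t = 65, which is not ≤ 15. All other constraints are satisfied.

not feasible — violates (2)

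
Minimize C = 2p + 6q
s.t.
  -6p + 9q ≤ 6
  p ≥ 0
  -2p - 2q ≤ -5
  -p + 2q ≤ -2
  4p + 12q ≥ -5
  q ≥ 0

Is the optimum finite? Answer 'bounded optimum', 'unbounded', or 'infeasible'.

Extreme points and C = 2p + 6q:
  (7/3, 1/6) → C = 17/3
  (5/2, 0) → C = 5
The feasible region has finitely many vertices and no improving ray; the minimum is 5 at (5/2, 0).

bounded optimum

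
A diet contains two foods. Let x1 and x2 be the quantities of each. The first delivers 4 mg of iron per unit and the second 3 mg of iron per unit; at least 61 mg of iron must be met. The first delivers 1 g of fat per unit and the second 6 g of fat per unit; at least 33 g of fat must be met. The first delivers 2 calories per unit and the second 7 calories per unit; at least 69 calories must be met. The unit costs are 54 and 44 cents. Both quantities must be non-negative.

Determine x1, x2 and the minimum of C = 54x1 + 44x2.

Corner points and C = 54x1 + 44x2:
  (0, 61/3) → C = 2684/3
  (69/2, 0) → C = 1863
  (10, 7) → C = 848
The feasible region is unbounded (it extends along (0, 1), (1, 0)), but C strictly increases along every unbounded feasible direction, so there is no improving ray and the minimum is attained at a vertex.

At the optimal vertex, 4x1 + 3x2 = 61 and 2x1 + 7x2 = 69.
Solving simultaneously gives x1 = 10, x2 = 7.

x1 = 10, x2 = 7, minimum C = 848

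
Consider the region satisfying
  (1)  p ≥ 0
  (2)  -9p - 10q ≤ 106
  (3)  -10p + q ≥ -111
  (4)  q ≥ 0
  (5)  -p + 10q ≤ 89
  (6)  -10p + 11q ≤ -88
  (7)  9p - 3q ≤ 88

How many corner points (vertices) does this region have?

Intersecting each pair of boundary lines and keeping only the points that satisfy every inequality leaves:
  (44/5, 0)
  (88/9, 0)
  (704/69, 88/69)

3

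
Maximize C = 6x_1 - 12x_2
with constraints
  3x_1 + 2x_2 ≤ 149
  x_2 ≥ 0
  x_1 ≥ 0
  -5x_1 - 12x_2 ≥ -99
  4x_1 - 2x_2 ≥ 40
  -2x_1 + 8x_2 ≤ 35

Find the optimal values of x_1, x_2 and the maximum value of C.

Feasible corners and C = 6x_1 - 12x_2:
  (99/5, 0) → C = 594/5
  (10, 0) → C = 60
  (339/29, 98/29) → C = 858/29

x_1 = 99/5, x_2 = 0, maximum C = 594/5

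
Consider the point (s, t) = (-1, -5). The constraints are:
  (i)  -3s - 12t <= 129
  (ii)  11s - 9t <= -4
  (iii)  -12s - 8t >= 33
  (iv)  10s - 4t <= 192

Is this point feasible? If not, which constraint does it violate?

Constraint (ii): 11s - 9t = 34, which is not ≤ -4. All other constraints are satisfied.

not feasible — violates (ii)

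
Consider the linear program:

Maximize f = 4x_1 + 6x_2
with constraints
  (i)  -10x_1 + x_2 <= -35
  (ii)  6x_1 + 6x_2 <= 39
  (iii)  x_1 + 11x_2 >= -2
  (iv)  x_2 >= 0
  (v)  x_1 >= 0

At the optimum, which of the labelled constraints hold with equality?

Vertices and f = 4x_1 + 6x_2:
  (83/22, 30/11) → f = 346/11
  (7/2, 0) → f = 14
  (13/2, 0) → f = 26

The maximum is at (83/22, 30/11). Substituting into each constraint, equality holds for (i) and (ii); the remaining constraints have slack.

(i) and (ii)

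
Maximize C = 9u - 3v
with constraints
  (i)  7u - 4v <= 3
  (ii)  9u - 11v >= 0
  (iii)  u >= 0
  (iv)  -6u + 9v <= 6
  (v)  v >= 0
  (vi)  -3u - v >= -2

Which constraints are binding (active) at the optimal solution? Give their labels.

Corner points and C = 9u - 3v:
  (3/7, 0) → C = 27/7
  (11/19, 5/19) → C = 84/19
  (0, 0) → C = 0
  (11/21, 3/7) → C = 24/7

The maximum is at (11/19, 5/19). Substituting into each constraint, equality holds for (i) and (vi); the remaining constraints have slack.

(i) and (vi)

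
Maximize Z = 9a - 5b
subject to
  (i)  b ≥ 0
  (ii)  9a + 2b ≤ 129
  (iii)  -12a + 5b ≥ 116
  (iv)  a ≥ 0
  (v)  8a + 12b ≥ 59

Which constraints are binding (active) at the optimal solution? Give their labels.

Corner points and Z = 9a - 5b:
  (413/69, 864/23) → Z = -3081/23
  (0, 129/2) → Z = -645/2
  (0, 116/5) → Z = -116

The maximum is at (0, 116/5). Substituting into each constraint, equality holds for (iii) and (iv); the remaining constraints have slack.

(iii) and (iv)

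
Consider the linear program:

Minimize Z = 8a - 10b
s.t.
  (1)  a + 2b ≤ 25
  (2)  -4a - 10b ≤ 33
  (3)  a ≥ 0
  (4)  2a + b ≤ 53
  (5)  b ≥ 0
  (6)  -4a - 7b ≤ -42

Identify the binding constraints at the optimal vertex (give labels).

(1) and (3)

Corner points and Z = 8a - 10b:
  (0, 25/2) → Z = -125
  (25, 0) → Z = 200
  (0, 6) → Z = -60
  (21/2, 0) → Z = 84

The minimum is at (0, 25/2). Substituting into each constraint, equality holds for (1) and (3); the remaining constraints have slack.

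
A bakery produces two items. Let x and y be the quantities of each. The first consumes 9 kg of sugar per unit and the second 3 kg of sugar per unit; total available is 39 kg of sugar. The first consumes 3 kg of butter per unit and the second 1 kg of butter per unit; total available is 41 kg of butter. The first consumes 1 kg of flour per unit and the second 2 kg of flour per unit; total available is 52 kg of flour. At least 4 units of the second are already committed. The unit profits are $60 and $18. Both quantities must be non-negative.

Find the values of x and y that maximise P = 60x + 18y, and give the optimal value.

Feasible corners and P = 60x + 18y:
  (0, 13) → P = 234
  (0, 4) → P = 72
  (3, 4) → P = 252

The optimum lies where 9x + 3y = 39 and y = 4.
Solving simultaneously gives x = 3, y = 4.

x = 3, y = 4, maximum P = 252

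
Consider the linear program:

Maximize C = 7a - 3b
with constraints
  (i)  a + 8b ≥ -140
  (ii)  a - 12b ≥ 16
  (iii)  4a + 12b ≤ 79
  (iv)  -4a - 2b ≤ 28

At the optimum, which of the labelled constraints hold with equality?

(i) and (iii)

Vertices and C = 7a - 3b:
  (578/5, -639/20) → C = 18101/20
  (28/15, -266/15) → C = 994/15
  (19, 1/4) → C = 529/4
  (-152/25, -46/25) → C = -926/25

The maximum is at (578/5, -639/20). Substituting into each constraint, equality holds for (i) and (iii); the remaining constraints have slack.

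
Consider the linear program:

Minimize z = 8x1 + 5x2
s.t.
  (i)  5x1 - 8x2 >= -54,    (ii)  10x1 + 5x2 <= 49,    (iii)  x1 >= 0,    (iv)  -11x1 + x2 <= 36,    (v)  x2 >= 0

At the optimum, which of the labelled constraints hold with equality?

Feasible corners and z = 8x1 + 5x2:
  (122/105, 157/21) → z = 4901/105
  (0, 27/4) → z = 135/4
  (49/10, 0) → z = 196/5
  (0, 0) → z = 0

The minimum is at (0, 0). Substituting into each constraint, equality holds for (iii) and (v); the remaining constraints have slack.

(iii) and (v)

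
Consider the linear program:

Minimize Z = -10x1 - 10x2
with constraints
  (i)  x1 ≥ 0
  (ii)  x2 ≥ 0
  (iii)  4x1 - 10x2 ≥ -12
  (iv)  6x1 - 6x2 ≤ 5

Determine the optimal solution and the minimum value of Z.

x1 = 61/18, x2 = 23/9, minimum Z = -535/9

Corner points and Z = -10x1 - 10x2:
  (0, 0) → Z = 0
  (0, 6/5) → Z = -12
  (5/6, 0) → Z = -25/3
  (61/18, 23/9) → Z = -535/9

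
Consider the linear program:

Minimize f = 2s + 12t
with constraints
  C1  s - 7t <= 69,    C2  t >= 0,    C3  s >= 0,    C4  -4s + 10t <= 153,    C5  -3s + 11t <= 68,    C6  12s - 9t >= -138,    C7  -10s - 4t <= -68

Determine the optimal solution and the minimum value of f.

Corner points and f = 2s + 12t:
  (69, 0) → f = 138
  (34/5, 0) → f = 68/5
  (238/61, 442/61) → f = 5780/61
The feasible region is unbounded (it extends along (7, 1), (11, 3)), but f strictly increases along every unbounded feasible direction, so there is no improving ray and the minimum is attained at a vertex.

The optimum lies where t = 0 and -10s - 4t = -68.
Solving simultaneously gives s = 34/5, t = 0.

s = 34/5, t = 0, minimum f = 68/5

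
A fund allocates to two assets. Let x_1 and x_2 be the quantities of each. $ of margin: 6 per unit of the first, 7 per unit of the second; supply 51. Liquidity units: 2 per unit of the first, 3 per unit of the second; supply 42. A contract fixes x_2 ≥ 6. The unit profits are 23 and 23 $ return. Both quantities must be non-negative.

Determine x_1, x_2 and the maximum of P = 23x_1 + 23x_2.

Feasible corners and P = 23x_1 + 23x_2:
  (0, 51/7) → P = 1173/7
  (0, 6) → P = 138
  (3/2, 6) → P = 345/2

x_1 = 3/2, x_2 = 6, maximum P = 345/2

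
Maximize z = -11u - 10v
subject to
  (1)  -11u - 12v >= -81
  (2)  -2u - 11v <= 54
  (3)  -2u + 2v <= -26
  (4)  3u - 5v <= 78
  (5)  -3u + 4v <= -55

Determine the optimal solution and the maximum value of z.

u = 389/41, v = -272/41, maximum z = -1559/41

Corner points and z = -11u - 10v:
  (1341/91, -615/91) → z = -8601/91
  (123/10, -181/40) → z = -1801/20
  (588/43, -318/43) → z = -3288/43
  (389/41, -272/41) → z = -1559/41

The optimum lies where -2u - 11v = 54 and -3u + 4v = -55.
Solving simultaneously gives u = 389/41, v = -272/41.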